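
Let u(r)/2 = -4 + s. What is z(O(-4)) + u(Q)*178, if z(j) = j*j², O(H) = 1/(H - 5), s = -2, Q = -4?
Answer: -1557145/729 ≈ -2136.0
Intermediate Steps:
O(H) = 1/(-5 + H)
u(r) = -12 (u(r) = 2*(-4 - 2) = 2*(-6) = -12)
z(j) = j³
z(O(-4)) + u(Q)*178 = (1/(-5 - 4))³ - 12*178 = (1/(-9))³ - 2136 = (-⅑)³ - 2136 = -1/729 - 2136 = -1557145/729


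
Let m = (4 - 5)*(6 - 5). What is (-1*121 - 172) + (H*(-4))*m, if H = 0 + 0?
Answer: -293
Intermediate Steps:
m = -1 (m = -1*1 = -1)
H = 0
(-1*121 - 172) + (H*(-4))*m = (-1*121 - 172) + (0*(-4))*(-1) = (-121 - 172) + 0*(-1) = -293 + 0 = -293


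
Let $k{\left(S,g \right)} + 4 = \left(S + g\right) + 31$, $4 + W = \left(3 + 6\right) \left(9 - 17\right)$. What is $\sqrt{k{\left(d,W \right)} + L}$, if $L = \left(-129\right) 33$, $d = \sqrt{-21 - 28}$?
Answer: $\sqrt{-4306 + 7 i} \approx 0.0533 + 65.62 i$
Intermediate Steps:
$d = 7 i$ ($d = \sqrt{-49} = 7 i \approx 7.0 i$)
$L = -4257$
$W = -76$ ($W = -4 + \left(3 + 6\right) \left(9 - 17\right) = -4 + 9 \left(-8\right) = -4 - 72 = -76$)
$k{\left(S,g \right)} = 27 + S + g$ ($k{\left(S,g \right)} = -4 + \left(\left(S + g\right) + 31\right) = -4 + \left(31 + S + g\right) = 27 + S + g$)
$\sqrt{k{\left(d,W \right)} + L} = \sqrt{\left(27 + 7 i - 76\right) - 4257} = \sqrt{\left(-49 + 7 i\right) - 4257} = \sqrt{-4306 + 7 i}$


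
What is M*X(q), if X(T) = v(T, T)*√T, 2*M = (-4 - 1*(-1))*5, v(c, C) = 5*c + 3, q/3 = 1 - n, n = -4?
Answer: -585*√15 ≈ -2265.7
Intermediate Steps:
q = 15 (q = 3*(1 - 1*(-4)) = 3*(1 + 4) = 3*5 = 15)
v(c, C) = 3 + 5*c
M = -15/2 (M = ((-4 - 1*(-1))*5)/2 = ((-4 + 1)*5)/2 = (-3*5)/2 = (½)*(-15) = -15/2 ≈ -7.5000)
X(T) = √T*(3 + 5*T) (X(T) = (3 + 5*T)*√T = √T*(3 + 5*T))
M*X(q) = -15*√15*(3 + 5*15)/2 = -15*√15*(3 + 75)/2 = -15*√15*78/2 = -585*√15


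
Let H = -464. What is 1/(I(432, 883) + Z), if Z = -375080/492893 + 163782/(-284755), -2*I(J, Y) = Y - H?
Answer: -280707492430/189431561965057 ≈ -0.0014818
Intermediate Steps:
I(J, Y) = -232 - Y/2 (I(J, Y) = -(Y - 1*(-464))/2 = -(Y + 464)/2 = -(464 + Y)/2 = -232 - Y/2)
Z = -187532906726/140353746215 (Z = -375080*1/492893 + 163782*(-1/284755) = -375080/492893 - 163782/284755 = -187532906726/140353746215 ≈ -1.3361)
1/(I(432, 883) + Z) = 1/((-232 - ½*883) - 187532906726/140353746215) = 1/((-232 - 883/2) - 187532906726/140353746215) = 1/(-1347/2 - 187532906726/140353746215) = 1/(-189431561965057/280707492430) = -280707492430/189431561965057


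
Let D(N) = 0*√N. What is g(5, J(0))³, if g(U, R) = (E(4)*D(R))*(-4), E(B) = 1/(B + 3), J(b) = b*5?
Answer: 0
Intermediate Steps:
J(b) = 5*b
D(N) = 0
E(B) = 1/(3 + B)
g(U, R) = 0 (g(U, R) = (0/(3 + 4))*(-4) = (0/7)*(-4) = ((⅐)*0)*(-4) = 0*(-4) = 0)
g(5, J(0))³ = 0³ = 0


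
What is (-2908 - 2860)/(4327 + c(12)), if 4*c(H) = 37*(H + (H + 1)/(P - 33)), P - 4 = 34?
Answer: -115360/89241 ≈ -1.2927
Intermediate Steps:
P = 38 (P = 4 + 34 = 38)
c(H) = 37/20 + 111*H/10 (c(H) = (37*(H + (H + 1)/(38 - 33)))/4 = (37*(H + (1 + H)/5))/4 = (37*(H + (1 + H)*(⅕)))/4 = (37*(H + (⅕ + H/5)))/4 = (37*(⅕ + 6*H/5))/4 = (37/5 + 222*H/5)/4 = 37/20 + 111*H/10)
(-2908 - 2860)/(4327 + c(12)) = (-2908 - 2860)/(4327 + (37/20 + (111/10)*12)) = -5768/(4327 + (37/20 + 666/5)) = -5768/(4327 + 2701/20) = -5768/89241/20 = -5768*20/89241 = -115360/89241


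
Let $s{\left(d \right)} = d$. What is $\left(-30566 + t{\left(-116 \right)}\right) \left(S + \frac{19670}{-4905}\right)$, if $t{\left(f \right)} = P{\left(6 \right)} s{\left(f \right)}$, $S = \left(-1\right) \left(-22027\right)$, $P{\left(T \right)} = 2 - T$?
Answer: $- \frac{216780084802}{327} \approx -6.6294 \cdot 10^{8}$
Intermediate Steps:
$S = 22027$
$t{\left(f \right)} = - 4 f$ ($t{\left(f \right)} = \left(2 - 6\right) f = - 4 f$)
$\left(-30566 + t{\left(-116 \right)}\right) \left(S + \frac{19670}{-4905}\right) = \left(-30566 - -464\right) \left(22027 + \frac{19670}{-4905}\right) = \left(-30566 + 464\right) \left(22027 + 19670 \left(- \frac{1}{4905}\right)\right) = - 30102 \left(22027 - \frac{3934}{981}\right) = \left(-30102\right) \frac{21604553}{981} = - \frac{216780084802}{327}$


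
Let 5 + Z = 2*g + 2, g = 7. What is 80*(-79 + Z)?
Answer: -5440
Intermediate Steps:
Z = 11 (Z = -5 + (2*7 + 2) = -5 + (14 + 2) = -5 + 16 = 11)
80*(-79 + Z) = 80*(-79 + 11) = 80*(-68) = -5440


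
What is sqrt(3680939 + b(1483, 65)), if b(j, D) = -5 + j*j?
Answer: sqrt(5880223) ≈ 2424.9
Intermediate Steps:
b(j, D) = -5 + j**2
sqrt(3680939 + b(1483, 65)) = sqrt(3680939 + (-5 + 1483**2)) = sqrt(3680939 + (-5 + 2199289)) = sqrt(3680939 + 2199284) = sqrt(5880223)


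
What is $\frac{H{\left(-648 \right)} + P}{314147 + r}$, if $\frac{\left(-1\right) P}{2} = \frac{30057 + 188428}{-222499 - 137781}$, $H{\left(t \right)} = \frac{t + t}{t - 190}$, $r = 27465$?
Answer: $\frac{41655187}{5156883199984} \approx 8.0776 \cdot 10^{-6}$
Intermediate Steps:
$H{\left(t \right)} = \frac{2 t}{-190 + t}$
$P = \frac{43697}{36028}$ ($P = - 2 \frac{30057 + 188428}{-222499 - 137781} = - 2 \frac{218485}{-360280} = - 2 \cdot 218485 \left(- \frac{1}{360280}\right) = \left(-2\right) \left(- \frac{43697}{72056}\right) = \frac{43697}{36028} \approx 1.2129$)
$\frac{H{\left(-648 \right)} + P}{314147 + r} = \frac{2 \left(-648\right) \frac{1}{-190 - 648} + \frac{43697}{36028}}{314147 + 27465} = \frac{2 \left(-648\right) \frac{1}{-838} + \frac{43697}{36028}}{341612} = \left(2 \left(-648\right) \left(- \frac{1}{838}\right) + \frac{43697}{36028}\right) \frac{1}{341612} = \left(\frac{648}{419} + \frac{43697}{36028}\right) \frac{1}{341612} = \frac{41655187}{15095732} \cdot \frac{1}{341612} = \frac{41655187}{5156883199984}$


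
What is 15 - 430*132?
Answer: -56745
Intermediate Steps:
15 - 430*132 = 15 - 56760 = -56745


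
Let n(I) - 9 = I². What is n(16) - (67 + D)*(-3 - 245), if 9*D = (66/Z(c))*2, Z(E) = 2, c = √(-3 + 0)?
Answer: 56099/3 ≈ 18700.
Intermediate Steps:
c = I*√3 (c = √(-3) = I*√3 ≈ 1.732*I)
n(I) = 9 + I²
D = 22/3 (D = ((66/2)*2)/9 = ((66*(½))*2)/9 = (33*2)/9 = (⅑)*66 = 22/3 ≈ 7.3333)
n(16) - (67 + D)*(-3 - 245) = (9 + 16²) - (67 + 22/3)*(-3 - 245) = (9 + 256) - 223*(-248)/3 = 265 - 1*(-55304/3) = 265 + 55304/3 = 56099/3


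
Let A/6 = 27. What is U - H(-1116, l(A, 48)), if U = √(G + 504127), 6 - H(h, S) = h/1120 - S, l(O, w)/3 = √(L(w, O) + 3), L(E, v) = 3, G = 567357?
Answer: -1959/280 - 3*√6 + 2*√267871 ≈ 1020.8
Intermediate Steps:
A = 162 (A = 6*27 = 162)
l(O, w) = 3*√6 (l(O, w) = 3*√(3 + 3) = 3*√6)
H(h, S) = 6 + S - h/1120 (H(h, S) = 6 - (h/1120 - S) = 6 - (-S + h/1120) = 6 + (S - h/1120) = 6 + S - h/1120)
U = 2*√267871 (U = √(567357 + 504127) = √1071484 = 2*√267871 ≈ 1035.1)
U - H(-1116, l(A, 48)) = 2*√267871 - (6 + 3*√6 - 1/1120*(-1116)) = 2*√267871 - (6 + 3*√6 + 279/280) = 2*√267871 - (1959/280 + 3*√6) = 2*√267871 + (-1959/280 - 3*√6) = -1959/280 - 3*√6 + 2*√267871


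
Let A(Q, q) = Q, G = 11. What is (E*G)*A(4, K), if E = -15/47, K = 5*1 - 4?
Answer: -660/47 ≈ -14.043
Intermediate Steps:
K = 1 (K = 5 - 4 = 1)
E = -15/47 (E = -15*1/47 = -15/47 ≈ -0.31915)
(E*G)*A(4, K) = -15/47*11*4 = -165/47*4 = -660/47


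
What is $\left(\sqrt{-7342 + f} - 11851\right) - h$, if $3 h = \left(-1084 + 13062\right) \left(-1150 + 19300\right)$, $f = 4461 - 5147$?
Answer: $-72478751 + 6 i \sqrt{223} \approx -7.2479 \cdot 10^{7} + 89.599 i$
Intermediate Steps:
$f = -686$
$h = 72466900$ ($h = \frac{\left(-1084 + 13062\right) \left(-1150 + 19300\right)}{3} = \frac{11978 \cdot 18150}{3} = \frac{1}{3} \cdot 217400700 = 72466900$)
$\left(\sqrt{-7342 + f} - 11851\right) - h = \left(\sqrt{-7342 - 686} - 11851\right) - 72466900 = \left(\sqrt{-8028} - 11851\right) - 72466900 = \left(6 i \sqrt{223} - 11851\right) - 72466900 = \left(-11851 + 6 i \sqrt{223}\right) - 72466900 = -72478751 + 6 i \sqrt{223}$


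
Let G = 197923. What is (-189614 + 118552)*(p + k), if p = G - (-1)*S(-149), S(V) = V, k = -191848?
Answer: -421113412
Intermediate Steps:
p = 197774 (p = 197923 - (-1)*(-149) = 197923 - 1*149 = 197923 - 149 = 197774)
(-189614 + 118552)*(p + k) = (-189614 + 118552)*(197774 - 191848) = -71062*5926 = -421113412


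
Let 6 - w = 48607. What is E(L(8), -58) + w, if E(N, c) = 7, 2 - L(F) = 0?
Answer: -48594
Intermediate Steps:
w = -48601 (w = 6 - 1*48607 = 6 - 48607 = -48601)
L(F) = 2 (L(F) = 2 - 1*0 = 2 + 0 = 2)
E(L(8), -58) + w = 7 - 48601 = -48594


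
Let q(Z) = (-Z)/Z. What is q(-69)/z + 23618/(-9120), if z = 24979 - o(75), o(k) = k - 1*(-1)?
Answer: -98028029/37852560 ≈ -2.5897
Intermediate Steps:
q(Z) = -1
o(k) = 1 + k (o(k) = k + 1 = 1 + k)
z = 24903 (z = 24979 - (1 + 75) = 24979 - 1*76 = 24979 - 76 = 24903)
q(-69)/z + 23618/(-9120) = -1/24903 + 23618/(-9120) = -1*1/24903 + 23618*(-1/9120) = -1/24903 - 11809/4560 = -98028029/37852560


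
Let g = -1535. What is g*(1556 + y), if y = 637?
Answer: -3366255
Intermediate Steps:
g*(1556 + y) = -1535*(1556 + 637) = -1535*2193 = -3366255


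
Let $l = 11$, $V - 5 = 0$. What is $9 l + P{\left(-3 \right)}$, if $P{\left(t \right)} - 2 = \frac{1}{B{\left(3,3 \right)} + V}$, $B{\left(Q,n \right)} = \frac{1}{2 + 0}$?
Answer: $\frac{1113}{11} \approx 101.18$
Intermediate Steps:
$B{\left(Q,n \right)} = \frac{1}{2}$
$V = 5$ ($V = 5 + 0 = 5$)
$P{\left(t \right)} = \frac{24}{11}$ ($P{\left(t \right)} = 2 + \frac{1}{\frac{1}{2} + 5} = 2 + \frac{1}{\frac{11}{2}} = 2 + \frac{2}{11} = \frac{24}{11}$)
$9 l + P{\left(-3 \right)} = 9 \cdot 11 + \frac{24}{11} = 99 + \frac{24}{11} = \frac{1113}{11}$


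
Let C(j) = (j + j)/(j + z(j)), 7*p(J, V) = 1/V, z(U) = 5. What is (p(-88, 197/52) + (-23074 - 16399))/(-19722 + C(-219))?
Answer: 388290267/193982551 ≈ 2.0017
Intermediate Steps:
p(J, V) = 1/(7*V)
C(j) = 2*j/(5 + j) (C(j) = (j + j)/(j + 5) = (2*j)/(5 + j) = 2*j/(5 + j))
(p(-88, 197/52) + (-23074 - 16399))/(-19722 + C(-219)) = (1/(7*((197/52))) + (-23074 - 16399))/(-19722 + 2*(-219)/(5 - 219)) = (1/(7*((197*(1/52)))) - 39473)/(-19722 + 2*(-219)/(-214)) = (1/(7*(197/52)) - 39473)/(-19722 + 2*(-219)*(-1/214)) = ((⅐)*(52/197) - 39473)/(-19722 + 219/107) = (52/1379 - 39473)/(-2110035/107) = -54433215/1379*(-107/2110035) = 388290267/193982551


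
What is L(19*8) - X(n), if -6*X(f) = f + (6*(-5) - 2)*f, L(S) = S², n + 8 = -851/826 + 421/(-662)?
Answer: 6330426701/273406 ≈ 23154.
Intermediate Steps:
n = -1321401/136703 (n = -8 + (-851/826 + 421/(-662)) = -8 + (-851*1/826 + 421*(-1/662)) = -8 + (-851/826 - 421/662) = -8 - 227777/136703 = -1321401/136703 ≈ -9.6662)
X(f) = 31*f/6 (X(f) = -(f + (6*(-5) - 2)*f)/6 = -(f + (-30 - 2)*f)/6 = -(f - 32*f)/6 = -(-31)*f/6 = 31*f/6)
L(19*8) - X(n) = (19*8)² - 31*(-1321401)/(6*136703) = 152² - 1*(-13654477/273406) = 23104 + 13654477/273406 = 6330426701/273406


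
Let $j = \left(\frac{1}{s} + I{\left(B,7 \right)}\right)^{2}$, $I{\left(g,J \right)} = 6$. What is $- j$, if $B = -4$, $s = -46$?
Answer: $- \frac{75625}{2116} \approx -35.74$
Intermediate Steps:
$j = \frac{75625}{2116}$ ($j = \left(\frac{1}{-46} + 6\right)^{2} = \left(- \frac{1}{46} + 6\right)^{2} = \left(\frac{275}{46}\right)^{2} = \frac{75625}{2116} \approx 35.74$)
$- j = \left(-1\right) \frac{75625}{2116} = - \frac{75625}{2116}$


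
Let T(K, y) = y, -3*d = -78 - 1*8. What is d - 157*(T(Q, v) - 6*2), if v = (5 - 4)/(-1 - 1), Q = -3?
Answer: 11947/6 ≈ 1991.2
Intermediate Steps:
d = 86/3 (d = -(-78 - 1*8)/3 = -(-78 - 8)/3 = -⅓*(-86) = 86/3 ≈ 28.667)
v = -½ (v = 1/(-2) = 1*(-½) = -½ ≈ -0.50000)
d - 157*(T(Q, v) - 6*2) = 86/3 - 157*(-½ - 6*2) = 86/3 - 157*(-½ - 12) = 86/3 - 157*(-25/2) = 86/3 + 3925/2 = 11947/6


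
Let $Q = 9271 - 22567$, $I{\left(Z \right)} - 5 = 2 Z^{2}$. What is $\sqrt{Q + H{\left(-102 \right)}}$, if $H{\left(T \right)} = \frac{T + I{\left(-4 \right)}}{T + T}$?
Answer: $\frac{i \sqrt{138328269}}{102} \approx 115.31 i$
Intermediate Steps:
$I{\left(Z \right)} = 5 + 2 Z^{2}$
$Q = -13296$ ($Q = 9271 - 22567 = -13296$)
$H{\left(T \right)} = \frac{37 + T}{2 T}$ ($H{\left(T \right)} = \frac{T + \left(5 + 2 \left(-4\right)^{2}\right)}{T + T} = \frac{T + \left(5 + 2 \cdot 16\right)}{2 T} = \left(T + \left(5 + 32\right)\right) \frac{1}{2 T} = \left(T + 37\right) \frac{1}{2 T} = \left(37 + T\right) \frac{1}{2 T} = \frac{37 + T}{2 T}$)
$\sqrt{Q + H{\left(-102 \right)}} = \sqrt{-13296 + \frac{37 - 102}{2 \left(-102\right)}} = \sqrt{-13296 + \frac{1}{2} \left(- \frac{1}{102}\right) \left(-65\right)} = \sqrt{-13296 + \frac{65}{204}} = \sqrt{- \frac{2712319}{204}} = \frac{i \sqrt{138328269}}{102}$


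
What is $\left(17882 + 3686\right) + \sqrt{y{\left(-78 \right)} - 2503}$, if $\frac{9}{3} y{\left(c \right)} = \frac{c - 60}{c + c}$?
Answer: $21568 + \frac{i \sqrt{15226458}}{78} \approx 21568.0 + 50.027 i$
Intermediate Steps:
$y{\left(c \right)} = \frac{-60 + c}{6 c}$ ($y{\left(c \right)} = \frac{\left(c - 60\right) \frac{1}{c + c}}{3} = \frac{\left(-60 + c\right) \frac{1}{2 c}}{3} = \frac{\frac{1}{2} \frac{1}{c} \left(-60 + c\right)}{3} = \frac{-60 + c}{6 c}$)
$\left(17882 + 3686\right) + \sqrt{y{\left(-78 \right)} - 2503} = \left(17882 + 3686\right) + \sqrt{\frac{-60 - 78}{6 \left(-78\right)} - 2503} = 21568 + \sqrt{\frac{1}{6} \left(- \frac{1}{78}\right) \left(-138\right) - 2503} = 21568 + \sqrt{\frac{23}{78} - 2503} = 21568 + \sqrt{- \frac{195211}{78}} = 21568 + \frac{i \sqrt{15226458}}{78}$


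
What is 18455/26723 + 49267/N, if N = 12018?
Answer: 1538354231/321157014 ≈ 4.7900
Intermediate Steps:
18455/26723 + 49267/N = 18455/26723 + 49267/12018 = 1538354231/321157014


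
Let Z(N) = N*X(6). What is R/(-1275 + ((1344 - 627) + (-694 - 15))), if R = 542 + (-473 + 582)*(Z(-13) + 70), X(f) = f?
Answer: 330/1267 ≈ 0.26046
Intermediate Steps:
Z(N) = 6*N (Z(N) = N*6 = 6*N)
R = -330 (R = 542 + (-473 + 582)*(6*(-13) + 70) = 542 + 109*(-78 + 70) = 542 + 109*(-8) = 542 - 872 = -330)
R/(-1275 + ((1344 - 627) + (-694 - 15))) = -330/(-1275 + ((1344 - 627) + (-694 - 15))) = -330/(-1275 + (717 - 709)) = -330/(-1275 + 8) = -330/(-1267) = -1/1267*(-330) = 330/1267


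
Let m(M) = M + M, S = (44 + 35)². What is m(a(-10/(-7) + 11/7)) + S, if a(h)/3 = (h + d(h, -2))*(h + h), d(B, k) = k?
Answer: 6277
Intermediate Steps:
a(h) = 6*h*(-2 + h) (a(h) = 3*((h - 2)*(h + h)) = 3*((-2 + h)*(2*h)) = 3*(2*h*(-2 + h)) = 6*h*(-2 + h))
S = 6241 (S = 79² = 6241)
m(M) = 2*M
m(a(-10/(-7) + 11/7)) + S = 2*(6*(-10/(-7) + 11/7)*(-2 + (-10/(-7) + 11/7))) + 6241 = 2*(6*(-10*(-⅐) + 11*(⅐))*(-2 + (-10*(-⅐) + 11*(⅐)))) + 6241 = 2*(6*(10/7 + 11/7)*(-2 + (10/7 + 11/7))) + 6241 = 2*(6*3*(-2 + 3)) + 6241 = 2*(6*3*1) + 6241 = 2*18 + 6241 = 36 + 6241 = 6277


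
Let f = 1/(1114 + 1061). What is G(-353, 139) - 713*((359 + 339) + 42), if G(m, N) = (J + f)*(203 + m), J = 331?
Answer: -16740832/29 ≈ -5.7727e+5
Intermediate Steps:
f = 1/2175 ≈ 0.00045977
G(m, N) = 5039482/75 + 719926*m/2175 (G(m, N) = (331 + 1/2175)*(203 + m) = 719926*(203 + m)/2175 = 5039482/75 + 719926*m/2175)
G(-353, 139) - 713*((359 + 339) + 42) = (5039482/75 + (719926/2175)*(-353)) - 713*((359 + 339) + 42) = (5039482/75 - 254133878/2175) - 713*(698 + 42) = -1439852/29 - 713*740 = -1439852/29 - 1*527620 = -1439852/29 - 527620 = -16740832/29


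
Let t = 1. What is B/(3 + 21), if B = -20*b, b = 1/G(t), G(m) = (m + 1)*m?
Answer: -5/12 ≈ -0.41667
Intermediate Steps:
G(m) = m*(1 + m) (G(m) = (1 + m)*m = m*(1 + m))
b = ½ (b = 1/(1*(1 + 1)) = 1/(1*2) = 1/2 = ½ ≈ 0.50000)
B = -10 (B = -20*½ = -10)
B/(3 + 21) = -10/(3 + 21) = -10/24 = -10*1/24 = -5/12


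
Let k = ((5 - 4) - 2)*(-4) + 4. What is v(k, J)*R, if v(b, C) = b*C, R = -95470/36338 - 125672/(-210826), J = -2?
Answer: 62243556336/1915248797 ≈ 32.499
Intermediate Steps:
R = -3890222271/1915248797 (R = -95470*1/36338 - 125672*(-1/210826) = -47735/18169 + 62836/105413 = -3890222271/1915248797 ≈ -2.0312)
k = 8 (k = (1 - 2)*(-4) + 4 = -1*(-4) + 4 = 4 + 4 = 8)
v(b, C) = C*b
v(k, J)*R = -2*8*(-3890222271/1915248797) = -16*(-3890222271/1915248797) = 62243556336/1915248797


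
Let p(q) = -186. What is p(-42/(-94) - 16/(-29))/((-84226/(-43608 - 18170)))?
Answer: -249798/1831 ≈ -136.43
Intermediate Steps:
p(-42/(-94) - 16/(-29))/((-84226/(-43608 - 18170))) = -186/((-84226/(-43608 - 18170))) = -186/((-84226/(-61778))) = -186/((-84226*(-1/61778))) = -186/1831/1343 = -186*1343/1831 = -249798/1831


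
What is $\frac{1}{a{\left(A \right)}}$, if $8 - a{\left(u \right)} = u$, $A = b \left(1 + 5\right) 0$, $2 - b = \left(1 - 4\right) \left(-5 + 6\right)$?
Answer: $\frac{1}{8} \approx 0.125$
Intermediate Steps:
$b = 5$ ($b = 2 - \left(1 - 4\right) \left(-5 + 6\right) = 2 - \left(-3\right) 1 = 2 - -3 = 2 + 3 = 5$)
$A = 0$ ($A = 5 \left(1 + 5\right) 0 = 5 \cdot 6 \cdot 0 = 5 \cdot 0 = 0$)
$a{\left(u \right)} = 8 - u$
$\frac{1}{a{\left(A \right)}} = \frac{1}{8 - 0} = \frac{1}{8 + 0} = \frac{1}{8}$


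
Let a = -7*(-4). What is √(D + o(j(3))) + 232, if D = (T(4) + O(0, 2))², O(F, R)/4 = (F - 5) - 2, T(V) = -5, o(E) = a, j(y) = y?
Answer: 232 + √1117 ≈ 265.42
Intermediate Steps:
a = 28
o(E) = 28
O(F, R) = -28 + 4*F (O(F, R) = 4*((F - 5) - 2) = 4*((-5 + F) - 2) = 4*(-7 + F) = -28 + 4*F)
D = 1089 (D = (-5 + (-28 + 4*0))² = (-5 + (-28 + 0))² = (-5 - 28)² = (-33)² = 1089)
√(D + o(j(3))) + 232 = √(1089 + 28) + 232 = √1117 + 232 = 232 + √1117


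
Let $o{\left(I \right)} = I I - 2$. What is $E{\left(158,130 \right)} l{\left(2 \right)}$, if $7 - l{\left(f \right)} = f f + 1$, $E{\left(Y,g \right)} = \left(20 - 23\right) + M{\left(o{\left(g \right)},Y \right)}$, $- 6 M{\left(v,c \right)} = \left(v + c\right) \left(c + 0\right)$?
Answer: $- \frac{2694866}{3} \approx -8.9829 \cdot 10^{5}$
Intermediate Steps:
$o{\left(I \right)} = -2 + I^{2}$ ($o{\left(I \right)} = I^{2} - 2 = -2 + I^{2}$)
$M{\left(v,c \right)} = - \frac{c \left(c + v\right)}{6}$ ($M{\left(v,c \right)} = - \frac{\left(v + c\right) \left(c + 0\right)}{6} = - \frac{\left(c + v\right) c}{6} = - \frac{c \left(c + v\right)}{6}$)
$E{\left(Y,g \right)} = -3 - \frac{Y \left(-2 + Y + g^{2}\right)}{6}$ ($E{\left(Y,g \right)} = \left(20 - 23\right) - \frac{Y \left(Y + \left(-2 + g^{2}\right)\right)}{6} = -3 - \frac{Y \left(-2 + Y + g^{2}\right)}{6}$)
$l{\left(f \right)} = 6 - f^{2}$ ($l{\left(f \right)} = 7 - \left(f f + 1\right) = 7 - \left(f^{2} + 1\right) = 7 - \left(1 + f^{2}\right) = 6 - f^{2}$)
$E{\left(158,130 \right)} l{\left(2 \right)} = \left(-3 - \frac{79 \left(-2 + 158 + 130^{2}\right)}{3}\right) \left(6 - 2^{2}\right) = \left(-3 - \frac{79 \left(-2 + 158 + 16900\right)}{3}\right) \left(6 - 4\right) = \left(-3 - \frac{79}{3} \cdot 17056\right) \left(6 - 4\right) = \left(-3 - \frac{1347424}{3}\right) 2 = \left(- \frac{1347433}{3}\right) 2 = - \frac{2694866}{3}$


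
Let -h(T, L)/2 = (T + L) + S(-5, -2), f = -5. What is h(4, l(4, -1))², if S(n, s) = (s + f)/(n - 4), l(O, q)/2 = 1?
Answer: 14884/81 ≈ 183.75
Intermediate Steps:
l(O, q) = 2 (l(O, q) = 2*1 = 2)
S(n, s) = (-5 + s)/(-4 + n) (S(n, s) = (s - 5)/(n - 4) = (-5 + s)/(-4 + n))
h(T, L) = -14/9 - 2*L - 2*T (h(T, L) = -2*((T + L) + (-5 - 2)/(-4 - 5)) = -2*((L + T) - 7/(-9)) = -2*((L + T) - ⅑*(-7)) = -2*((L + T) + 7/9) = -2*(7/9 + L + T) = -14/9 - 2*L - 2*T)
h(4, l(4, -1))² = (-14/9 - 2*2 - 2*4)² = (-14/9 - 4 - 8)² = (-122/9)² = 14884/81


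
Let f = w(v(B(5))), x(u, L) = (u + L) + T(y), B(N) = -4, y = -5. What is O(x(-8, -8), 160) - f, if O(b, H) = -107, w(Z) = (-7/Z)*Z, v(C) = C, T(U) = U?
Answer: -100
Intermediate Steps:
x(u, L) = -5 + L + u (x(u, L) = (u + L) - 5 = (L + u) - 5 = -5 + L + u)
w(Z) = -7
f = -7
O(x(-8, -8), 160) - f = -107 - 1*(-7) = -107 + 7 = -100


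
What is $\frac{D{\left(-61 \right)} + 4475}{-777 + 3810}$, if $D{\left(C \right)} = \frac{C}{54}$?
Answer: $\frac{241589}{163782} \approx 1.4751$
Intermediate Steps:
$D{\left(C \right)} = \frac{C}{54}$ ($D{\left(C \right)} = C \frac{1}{54} = \frac{C}{54}$)
$\frac{D{\left(-61 \right)} + 4475}{-777 + 3810} = \frac{\frac{1}{54} \left(-61\right) + 4475}{-777 + 3810} = \frac{- \frac{61}{54} + 4475}{3033} = \frac{241589}{54} \cdot \frac{1}{3033} = \frac{241589}{163782}$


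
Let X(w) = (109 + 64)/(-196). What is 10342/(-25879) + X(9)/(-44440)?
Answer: -12868117859/32201757280 ≈ -0.39961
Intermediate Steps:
X(w) = -173/196 (X(w) = 173*(-1/196) = -173/196)
10342/(-25879) + X(9)/(-44440) = 10342/(-25879) - 173/196/(-44440) = 10342*(-1/25879) - 173/196*(-1/44440) = -10342/25879 + 173/8710240 = -12868117859/32201757280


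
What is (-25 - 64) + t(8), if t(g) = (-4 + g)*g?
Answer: -57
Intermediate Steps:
t(g) = g*(-4 + g)
(-25 - 64) + t(8) = (-25 - 64) + 8*(-4 + 8) = -89 + 8*4 = -89 + 32 = -57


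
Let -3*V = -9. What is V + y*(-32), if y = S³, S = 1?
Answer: -29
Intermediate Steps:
V = 3 (V = -⅓*(-9) = 3)
y = 1 (y = 1³ = 1)
V + y*(-32) = 3 + 1*(-32) = 3 - 32 = -29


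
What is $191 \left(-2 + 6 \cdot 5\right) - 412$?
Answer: $4936$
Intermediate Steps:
$191 \left(-2 + 6 \cdot 5\right) - 412 = 191 \left(-2 + 30\right) - 412 = 191 \cdot 28 - 412 = 5348 - 412 = 4936$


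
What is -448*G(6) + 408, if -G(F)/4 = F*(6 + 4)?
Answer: 107928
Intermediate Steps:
G(F) = -40*F (G(F) = -4*F*(6 + 4) = -4*F*10 = -40*F)
-448*G(6) + 408 = -(-17920)*6 + 408 = -448*(-240) + 408 = 107520 + 408 = 107928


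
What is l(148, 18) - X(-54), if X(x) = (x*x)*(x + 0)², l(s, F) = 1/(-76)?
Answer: -646232257/76 ≈ -8.5031e+6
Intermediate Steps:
l(s, F) = -1/76
X(x) = x⁴ (X(x) = x²*x² = x⁴)
l(148, 18) - X(-54) = -1/76 - 1*(-54)⁴ = -1/76 - 1*8503056 = -1/76 - 8503056 = -646232257/76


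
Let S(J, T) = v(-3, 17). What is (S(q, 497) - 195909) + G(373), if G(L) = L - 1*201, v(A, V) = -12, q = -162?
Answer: -195749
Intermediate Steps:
S(J, T) = -12
G(L) = -201 + L (G(L) = L - 201 = -201 + L)
(S(q, 497) - 195909) + G(373) = (-12 - 195909) + (-201 + 373) = -195921 + 172 = -195749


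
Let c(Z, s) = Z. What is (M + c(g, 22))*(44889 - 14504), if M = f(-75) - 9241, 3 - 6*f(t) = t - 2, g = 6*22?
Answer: -829115495/3 ≈ -2.7637e+8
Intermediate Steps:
g = 132
f(t) = ⅚ - t/6 (f(t) = ½ - (t - 2)/6 = ½ - (-2 + t)/6 = ½ + (⅓ - t/6) = ⅚ - t/6)
M = -27683/3 (M = (⅚ - ⅙*(-75)) - 9241 = (⅚ + 25/2) - 9241 = 40/3 - 9241 = -27683/3 ≈ -9227.7)
(M + c(g, 22))*(44889 - 14504) = (-27683/3 + 132)*(44889 - 14504) = -27287/3*30385 = -829115495/3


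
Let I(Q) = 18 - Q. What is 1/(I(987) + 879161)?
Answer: 1/878192 ≈ 1.1387e-6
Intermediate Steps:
1/(I(987) + 879161) = 1/((18 - 1*987) + 879161) = 1/((18 - 987) + 879161) = 1/(-969 + 879161) = 1/878192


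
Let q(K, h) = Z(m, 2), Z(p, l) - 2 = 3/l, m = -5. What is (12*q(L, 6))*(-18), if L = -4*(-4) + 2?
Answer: -756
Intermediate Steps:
L = 18 (L = 16 + 2 = 18)
Z(p, l) = 2 + 3/l
q(K, h) = 7/2 (q(K, h) = 2 + 3/2 = 7/2)
(12*q(L, 6))*(-18) = (12*(7/2))*(-18) = 42*(-18) = -756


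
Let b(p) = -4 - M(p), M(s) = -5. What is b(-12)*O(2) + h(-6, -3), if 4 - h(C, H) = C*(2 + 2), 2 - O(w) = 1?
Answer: 29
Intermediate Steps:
O(w) = 1 (O(w) = 2 - 1*1 = 2 - 1 = 1)
h(C, H) = 4 - 4*C (h(C, H) = 4 - C*(2 + 2) = 4 - C*4 = 4 - 4*C)
b(p) = 1 (b(p) = -4 - 1*(-5) = -4 + 5 = 1)
b(-12)*O(2) + h(-6, -3) = 1*1 + (4 - 4*(-6)) = 1 + (4 + 24) = 1 + 28 = 29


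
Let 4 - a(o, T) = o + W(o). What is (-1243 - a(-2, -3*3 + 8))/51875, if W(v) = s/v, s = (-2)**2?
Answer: -1251/51875 ≈ -0.024116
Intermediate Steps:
s = 4
W(v) = 4/v
a(o, T) = 4 - o - 4/o (a(o, T) = 4 - (o + 4/o) = 4 + (-o - 4/o) = 4 - o - 4/o)
(-1243 - a(-2, -3*3 + 8))/51875 = (-1243 - (4 - 1*(-2) - 4/(-2)))/51875 = (-1243 - (4 + 2 - 4*(-1/2)))*(1/51875) = (-1243 - (4 + 2 + 2))*(1/51875) = (-1243 - 1*8)*(1/51875) = (-1243 - 8)*(1/51875) = -1251*1/51875 = -1251/51875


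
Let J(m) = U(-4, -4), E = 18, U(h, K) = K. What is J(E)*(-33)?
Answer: 132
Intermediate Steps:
J(m) = -4
J(E)*(-33) = -4*(-33) = 132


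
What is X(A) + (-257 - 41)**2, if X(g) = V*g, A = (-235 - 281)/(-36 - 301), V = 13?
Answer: 29933656/337 ≈ 88824.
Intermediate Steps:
A = 516/337 (A = -516/(-337) = -516*(-1/337) = 516/337 ≈ 1.5312)
X(g) = 13*g
X(A) + (-257 - 41)**2 = 13*(516/337) + (-257 - 41)**2 = 6708/337 + (-298)**2 = 6708/337 + 88804 = 29933656/337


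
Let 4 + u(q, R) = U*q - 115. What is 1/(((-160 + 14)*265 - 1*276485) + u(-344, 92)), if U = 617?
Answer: -1/527542 ≈ -1.8956e-6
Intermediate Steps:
u(q, R) = -119 + 617*q (u(q, R) = -4 + (617*q - 115) = -4 + (-115 + 617*q) = -119 + 617*q)
1/(((-160 + 14)*265 - 1*276485) + u(-344, 92)) = 1/(((-160 + 14)*265 - 1*276485) + (-119 + 617*(-344))) = 1/((-146*265 - 276485) + (-119 - 212248)) = 1/((-38690 - 276485) - 212367) = 1/(-315175 - 212367) = 1/(-527542) = -1/527542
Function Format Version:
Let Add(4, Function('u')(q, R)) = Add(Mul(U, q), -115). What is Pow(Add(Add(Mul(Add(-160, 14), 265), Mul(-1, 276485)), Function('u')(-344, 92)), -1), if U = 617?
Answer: Rational(-1, 527542) ≈ -1.8956e-6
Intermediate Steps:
Function('u')(q, R) = Add(-119, Mul(617, q)) (Function('u')(q, R) = Add(-4, Add(Mul(617, q), -115)) = Add(-4, Add(-115, Mul(617, q))) = Add(-119, Mul(617, q)))
Pow(Add(Add(Mul(Add(-160, 14), 265), Mul(-1, 276485)), Function('u')(-344, 92)), -1) = Pow(Add(Add(Mul(Add(-160, 14), 265), Mul(-1, 276485)), Add(-119, Mul(617, -344))), -1) = Pow(Add(Add(Mul(-146, 265), -276485), Add(-119, -212248)), -1) = Pow(Add(Add(-38690, -276485), -212367), -1) = Pow(Add(-315175, -212367), -1) = Pow(-527542, -1) = Rational(-1, 527542)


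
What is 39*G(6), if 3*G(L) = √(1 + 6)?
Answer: 13*√7 ≈ 34.395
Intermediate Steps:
G(L) = √7/3 (G(L) = √(1 + 6)/3 = √7/3)
39*G(6) = 39*(√7/3) = 13*√7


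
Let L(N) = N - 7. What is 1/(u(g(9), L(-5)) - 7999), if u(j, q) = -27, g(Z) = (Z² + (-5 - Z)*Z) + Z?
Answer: -1/8026 ≈ -0.00012460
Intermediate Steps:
L(N) = -7 + N
g(Z) = Z + Z² + Z*(-5 - Z) (g(Z) = (Z² + Z*(-5 - Z)) + Z = Z + Z² + Z*(-5 - Z))
1/(u(g(9), L(-5)) - 7999) = 1/(-27 - 7999) = 1/(-8026) = -1/8026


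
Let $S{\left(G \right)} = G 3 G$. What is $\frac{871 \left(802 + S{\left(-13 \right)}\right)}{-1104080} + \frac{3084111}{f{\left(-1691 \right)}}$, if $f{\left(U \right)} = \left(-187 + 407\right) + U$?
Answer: $- \frac{3406782417349}{1624101680} \approx -2097.6$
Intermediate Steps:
$S{\left(G \right)} = 3 G^{2}$ ($S{\left(G \right)} = 3 G G = 3 G^{2}$)
$f{\left(U \right)} = 220 + U$
$\frac{871 \left(802 + S{\left(-13 \right)}\right)}{-1104080} + \frac{3084111}{f{\left(-1691 \right)}} = \frac{871 \left(802 + 3 \left(-13\right)^{2}\right)}{-1104080} + \frac{3084111}{220 - 1691} = 871 \left(802 + 3 \cdot 169\right) \left(- \frac{1}{1104080}\right) + \frac{3084111}{-1471} = 871 \left(802 + 507\right) \left(- \frac{1}{1104080}\right) + 3084111 \left(- \frac{1}{1471}\right) = 871 \cdot 1309 \left(- \frac{1}{1104080}\right) - \frac{3084111}{1471} = 1140139 \left(- \frac{1}{1104080}\right) - \frac{3084111}{1471} = - \frac{1140139}{1104080} - \frac{3084111}{1471} = - \frac{3406782417349}{1624101680}$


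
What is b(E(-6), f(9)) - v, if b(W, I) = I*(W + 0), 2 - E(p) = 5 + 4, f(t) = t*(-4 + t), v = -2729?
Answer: 2414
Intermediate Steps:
E(p) = -7 (E(p) = 2 - (5 + 4) = 2 - 1*9 = 2 - 9 = -7)
b(W, I) = I*W
b(E(-6), f(9)) - v = (9*(-4 + 9))*(-7) - 1*(-2729) = (9*5)*(-7) + 2729 = 45*(-7) + 2729 = -315 + 2729 = 2414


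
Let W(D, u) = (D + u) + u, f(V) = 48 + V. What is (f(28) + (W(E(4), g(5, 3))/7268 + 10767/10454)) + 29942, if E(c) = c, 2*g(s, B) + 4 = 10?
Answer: 285104519149/9497459 ≈ 30019.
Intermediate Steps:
g(s, B) = 3 (g(s, B) = -2 + (1/2)*10 = -2 + 5 = 3)
W(D, u) = D + 2*u
(f(28) + (W(E(4), g(5, 3))/7268 + 10767/10454)) + 29942 = ((48 + 28) + ((4 + 2*3)/7268 + 10767/10454)) + 29942 = (76 + ((4 + 6)*(1/7268) + 10767*(1/10454))) + 29942 = (76 + (10*(1/7268) + 10767/10454)) + 29942 = (76 + (5/3634 + 10767/10454)) + 29942 = (76 + 9794887/9497459) + 29942 = 731601771/9497459 + 29942 = 285104519149/9497459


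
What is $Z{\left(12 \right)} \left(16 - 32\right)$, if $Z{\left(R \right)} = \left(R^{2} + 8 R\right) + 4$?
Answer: $-3904$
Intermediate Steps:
$Z{\left(R \right)} = 4 + R^{2} + 8 R$
$Z{\left(12 \right)} \left(16 - 32\right) = \left(4 + 12^{2} + 8 \cdot 12\right) \left(16 - 32\right) = \left(4 + 144 + 96\right) \left(-16\right) = 244 \left(-16\right) = -3904$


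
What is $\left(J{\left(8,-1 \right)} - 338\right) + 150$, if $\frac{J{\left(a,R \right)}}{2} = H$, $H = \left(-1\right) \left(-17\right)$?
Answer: $-154$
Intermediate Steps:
$H = 17$
$J{\left(a,R \right)} = 34$ ($J{\left(a,R \right)} = 2 \cdot 17 = 34$)
$\left(J{\left(8,-1 \right)} - 338\right) + 150 = \left(34 - 338\right) + 150 = -304 + 150 = -154$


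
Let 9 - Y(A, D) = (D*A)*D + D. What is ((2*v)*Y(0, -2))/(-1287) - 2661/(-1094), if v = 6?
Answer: 99403/42666 ≈ 2.3298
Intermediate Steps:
Y(A, D) = 9 - D - A*D**2 (Y(A, D) = 9 - ((D*A)*D + D) = 9 - ((A*D)*D + D) = 9 - (A*D**2 + D) = 9 - (D + A*D**2) = 9 + (-D - A*D**2) = 9 - D - A*D**2)
((2*v)*Y(0, -2))/(-1287) - 2661/(-1094) = ((2*6)*(9 - 1*(-2) - 1*0*(-2)**2))/(-1287) - 2661/(-1094) = (12*(9 + 2 - 1*0*4))*(-1/1287) - 2661*(-1/1094) = (12*(9 + 2 + 0))*(-1/1287) + 2661/1094 = (12*11)*(-1/1287) + 2661/1094 = 132*(-1/1287) + 2661/1094 = -4/39 + 2661/1094 = 99403/42666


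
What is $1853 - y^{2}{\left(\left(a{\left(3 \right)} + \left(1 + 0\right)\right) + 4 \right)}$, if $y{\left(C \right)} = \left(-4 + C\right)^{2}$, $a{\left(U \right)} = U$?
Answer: $1597$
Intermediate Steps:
$1853 - y^{2}{\left(\left(a{\left(3 \right)} + \left(1 + 0\right)\right) + 4 \right)} = 1853 - \left(\left(-4 + \left(\left(3 + \left(1 + 0\right)\right) + 4\right)\right)^{2}\right)^{2} = 1853 - \left(\left(-4 + \left(\left(3 + 1\right) + 4\right)\right)^{2}\right)^{2} = 1853 - \left(\left(-4 + \left(4 + 4\right)\right)^{2}\right)^{2} = 1853 - \left(\left(-4 + 8\right)^{2}\right)^{2} = 1853 - \left(4^{2}\right)^{2} = 1853 - 16^{2} = 1853 - 256 = 1597$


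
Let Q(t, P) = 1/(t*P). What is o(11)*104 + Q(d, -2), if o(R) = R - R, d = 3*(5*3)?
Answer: -1/90 ≈ -0.011111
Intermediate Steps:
d = 45 (d = 3*15 = 45)
Q(t, P) = 1/(P*t)
o(R) = 0
o(11)*104 + Q(d, -2) = 0*104 + 1/(-2*45) = 0 - ½*1/45 = 0 - 1/90 = -1/90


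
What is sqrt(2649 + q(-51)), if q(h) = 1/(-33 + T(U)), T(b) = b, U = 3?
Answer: sqrt(2384070)/30 ≈ 51.468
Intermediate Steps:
q(h) = -1/30 (q(h) = 1/(-33 + 3) = 1/(-30) = -1/30)
sqrt(2649 + q(-51)) = sqrt(2649 - 1/30) = sqrt(79469/30) = sqrt(2384070)/30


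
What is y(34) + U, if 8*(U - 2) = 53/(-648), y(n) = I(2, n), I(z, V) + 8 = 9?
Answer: 15499/5184 ≈ 2.9898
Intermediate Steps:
I(z, V) = 1 (I(z, V) = -8 + 9 = 1)
y(n) = 1
U = 10315/5184 (U = 2 + (53/(-648))/8 = 2 + (53*(-1/648))/8 = 2 + (1/8)*(-53/648) = 2 - 53/5184 = 10315/5184 ≈ 1.9898)
y(34) + U = 1 + 10315/5184 = 15499/5184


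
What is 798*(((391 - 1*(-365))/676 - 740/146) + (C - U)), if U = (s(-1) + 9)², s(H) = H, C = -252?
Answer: -3149885550/12337 ≈ -2.5532e+5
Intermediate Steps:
U = 64 (U = (-1 + 9)² = 8² = 64)
798*(((391 - 1*(-365))/676 - 740/146) + (C - U)) = 798*(((391 - 1*(-365))/676 - 740/146) + (-252 - 1*64)) = 798*(((391 + 365)*(1/676) - 740*1/146) + (-252 - 64)) = 798*((756*(1/676) - 370/73) - 316) = 798*((189/169 - 370/73) - 316) = 798*(-48733/12337 - 316) = 798*(-3947225/12337) = -3149885550/12337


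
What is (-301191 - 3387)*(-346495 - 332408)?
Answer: 206778917934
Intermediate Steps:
(-301191 - 3387)*(-346495 - 332408) = -304578*(-678903) = 206778917934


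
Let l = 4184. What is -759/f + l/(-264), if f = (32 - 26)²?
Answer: -1625/44 ≈ -36.932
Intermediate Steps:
f = 36 (f = 6² = 36)
-759/f + l/(-264) = -759/36 + 4184/(-264) = -759*1/36 + 4184*(-1/264) = -253/12 - 523/33 = -1625/44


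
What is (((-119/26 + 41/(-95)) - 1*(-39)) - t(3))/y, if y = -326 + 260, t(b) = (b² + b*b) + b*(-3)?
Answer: -61729/163020 ≈ -0.37866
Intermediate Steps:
t(b) = -3*b + 2*b² (t(b) = (b² + b²) - 3*b = 2*b² - 3*b = -3*b + 2*b²)
y = -66
(((-119/26 + 41/(-95)) - 1*(-39)) - t(3))/y = (((-119/26 + 41/(-95)) - 1*(-39)) - 3*(-3 + 2*3))/(-66) = (((-119*1/26 + 41*(-1/95)) + 39) - 3*(-3 + 6))*(-1/66) = (((-119/26 - 41/95) + 39) - 3*3)*(-1/66) = ((-12371/2470 + 39) - 1*9)*(-1/66) = (83959/2470 - 9)*(-1/66) = (61729/2470)*(-1/66) = -61729/163020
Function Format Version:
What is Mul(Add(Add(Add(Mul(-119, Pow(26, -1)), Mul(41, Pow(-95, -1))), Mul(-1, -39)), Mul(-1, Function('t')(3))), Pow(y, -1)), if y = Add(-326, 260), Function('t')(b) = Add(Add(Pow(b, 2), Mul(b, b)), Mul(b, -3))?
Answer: Rational(-61729, 163020) ≈ -0.37866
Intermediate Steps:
Function('t')(b) = Add(Mul(-3, b), Mul(2, Pow(b, 2))) (Function('t')(b) = Add(Add(Pow(b, 2), Pow(b, 2)), Mul(-3, b)) = Add(Mul(2, Pow(b, 2)), Mul(-3, b)) = Add(Mul(-3, b), Mul(2, Pow(b, 2))))
y = -66
Mul(Add(Add(Add(Mul(-119, Pow(26, -1)), Mul(41, Pow(-95, -1))), Mul(-1, -39)), Mul(-1, Function('t')(3))), Pow(y, -1)) = Mul(Add(Add(Add(Mul(-119, Pow(26, -1)), Mul(41, Pow(-95, -1))), Mul(-1, -39)), Mul(-1, Mul(3, Add(-3, Mul(2, 3))))), Pow(-66, -1)) = Mul(Add(Add(Add(Mul(-119, Rational(1, 26)), Mul(41, Rational(-1, 95))), 39), Mul(-1, Mul(3, Add(-3, 6)))), Rational(-1, 66)) = Mul(Add(Add(Add(Rational(-119, 26), Rational(-41, 95)), 39), Mul(-1, Mul(3, 3))), Rational(-1, 66)) = Mul(Add(Add(Rational(-12371, 2470), 39), Mul(-1, 9)), Rational(-1, 66)) = Mul(Add(Rational(83959, 2470), -9), Rational(-1, 66)) = Mul(Rational(61729, 2470), Rational(-1, 66)) = Rational(-61729, 163020)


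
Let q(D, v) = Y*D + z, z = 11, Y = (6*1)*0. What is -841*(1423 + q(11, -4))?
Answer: -1205994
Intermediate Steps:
Y = 0 (Y = 6*0 = 0)
q(D, v) = 11 (q(D, v) = 0*D + 11 = 0 + 11 = 11)
-841*(1423 + q(11, -4)) = -841*(1423 + 11) = -841*1434 = -1205994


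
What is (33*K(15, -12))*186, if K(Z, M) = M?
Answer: -73656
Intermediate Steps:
(33*K(15, -12))*186 = (33*(-12))*186 = -396*186 = -73656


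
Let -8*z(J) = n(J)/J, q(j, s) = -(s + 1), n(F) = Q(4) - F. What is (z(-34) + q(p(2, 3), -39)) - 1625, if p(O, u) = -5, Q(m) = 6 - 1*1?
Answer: -431625/272 ≈ -1586.9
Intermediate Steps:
Q(m) = 5 (Q(m) = 6 - 1 = 5)
n(F) = 5 - F
q(j, s) = -1 - s (q(j, s) = -(1 + s) = -1 - s)
z(J) = -(5 - J)/(8*J)
(z(-34) + q(p(2, 3), -39)) - 1625 = ((⅛)*(-5 - 34)/(-34) + (-1 - 1*(-39))) - 1625 = ((⅛)*(-1/34)*(-39) + (-1 + 39)) - 1625 = (39/272 + 38) - 1625 = 10375/272 - 1625 = -431625/272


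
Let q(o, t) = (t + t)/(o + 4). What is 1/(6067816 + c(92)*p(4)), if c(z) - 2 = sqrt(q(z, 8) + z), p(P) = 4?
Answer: 325062/1972419005009 - sqrt(3318)/55227732140252 ≈ 1.6480e-7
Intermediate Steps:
q(o, t) = 2*t/(4 + o) (q(o, t) = (2*t)/(4 + o) = 2*t/(4 + o))
c(z) = 2 + sqrt(z + 16/(4 + z)) (c(z) = 2 + sqrt(2*8/(4 + z) + z) = 2 + sqrt(16/(4 + z) + z) = 2 + sqrt(z + 16/(4 + z)))
1/(6067816 + c(92)*p(4)) = 1/(6067816 + (2 + sqrt((16 + 92*(4 + 92))/(4 + 92)))*4) = 1/(6067816 + (2 + sqrt((16 + 92*96)/96))*4) = 1/(6067816 + (2 + sqrt((16 + 8832)/96))*4) = 1/(6067816 + (2 + sqrt((1/96)*8848))*4) = 1/(6067816 + (2 + sqrt(553/6))*4) = 1/(6067816 + (2 + sqrt(3318)/6)*4) = 1/(6067816 + (8 + 2*sqrt(3318)/3)) = 1/(6067824 + 2*sqrt(3318)/3)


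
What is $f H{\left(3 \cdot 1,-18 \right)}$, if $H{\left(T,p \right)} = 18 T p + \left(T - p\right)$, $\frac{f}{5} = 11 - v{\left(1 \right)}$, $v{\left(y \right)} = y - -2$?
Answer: $-38040$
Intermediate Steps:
$v{\left(y \right)} = 2 + y$ ($v{\left(y \right)} = y + 2 = 2 + y$)
$f = 40$ ($f = 5 \left(11 - \left(2 + 1\right)\right) = 5 \left(11 - 3\right) = 5 \cdot 8 = 40$)
$H{\left(T,p \right)} = T - p + 18 T p$ ($H{\left(T,p \right)} = 18 T p + \left(T - p\right) = T - p + 18 T p$)
$f H{\left(3 \cdot 1,-18 \right)} = 40 \left(3 \cdot 1 - -18 + 18 \cdot 3 \cdot 1 \left(-18\right)\right) = 40 \left(3 + 18 + 18 \cdot 3 \left(-18\right)\right) = 40 \left(3 + 18 - 972\right) = 40 \left(-951\right) = -38040$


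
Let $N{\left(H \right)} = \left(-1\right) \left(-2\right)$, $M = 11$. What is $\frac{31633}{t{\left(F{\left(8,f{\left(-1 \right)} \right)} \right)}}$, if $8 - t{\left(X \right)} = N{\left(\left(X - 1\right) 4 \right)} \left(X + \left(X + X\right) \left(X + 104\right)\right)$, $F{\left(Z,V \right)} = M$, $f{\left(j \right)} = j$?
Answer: $- \frac{31633}{5074} \approx -6.2343$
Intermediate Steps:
$F{\left(Z,V \right)} = 11$
$N{\left(H \right)} = 2$
$t{\left(X \right)} = 8 - 2 X - 4 X \left(104 + X\right)$ ($t{\left(X \right)} = 8 - 2 \left(X + \left(X + X\right) \left(X + 104\right)\right) = 8 - 2 \left(X + 2 X \left(104 + X\right)\right) = 8 - \left(2 X + 4 X \left(104 + X\right)\right) = 8 - 2 X - 4 X \left(104 + X\right)$)
$\frac{31633}{t{\left(F{\left(8,f{\left(-1 \right)} \right)} \right)}} = \frac{31633}{8 - 4598 - 4 \cdot 11^{2}} = \frac{31633}{8 - 4598 - 484} = \frac{31633}{-5074} = 31633 \left(- \frac{1}{5074}\right) = - \frac{31633}{5074}$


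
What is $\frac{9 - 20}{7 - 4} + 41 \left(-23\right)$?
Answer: $- \frac{2840}{3} \approx -946.67$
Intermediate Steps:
$\frac{9 - 20}{7 - 4} + 41 \left(-23\right) = - \frac{11}{3} - 943 = - \frac{2840}{3}$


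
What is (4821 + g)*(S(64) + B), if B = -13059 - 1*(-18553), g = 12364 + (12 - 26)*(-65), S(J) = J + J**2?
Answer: 174689130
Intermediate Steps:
g = 13274 (g = 12364 - 14*(-65) = 12364 + 910 = 13274)
B = 5494 (B = -13059 + 18553 = 5494)
(4821 + g)*(S(64) + B) = (4821 + 13274)*(64*(1 + 64) + 5494) = 18095*(64*65 + 5494) = 18095*(4160 + 5494) = 18095*9654 = 174689130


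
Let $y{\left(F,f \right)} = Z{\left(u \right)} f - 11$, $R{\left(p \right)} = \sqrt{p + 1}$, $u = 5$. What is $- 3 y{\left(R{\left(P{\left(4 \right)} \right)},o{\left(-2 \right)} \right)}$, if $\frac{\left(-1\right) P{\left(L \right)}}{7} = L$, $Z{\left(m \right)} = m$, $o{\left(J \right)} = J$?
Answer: $63$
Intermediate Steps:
$P{\left(L \right)} = - 7 L$
$R{\left(p \right)} = \sqrt{1 + p}$
$y{\left(F,f \right)} = -11 + 5 f$ ($y{\left(F,f \right)} = 5 f - 11 = -11 + 5 f$)
$- 3 y{\left(R{\left(P{\left(4 \right)} \right)},o{\left(-2 \right)} \right)} = - 3 \left(-11 + 5 \left(-2\right)\right) = - 3 \left(-11 - 10\right) = \left(-3\right) \left(-21\right) = 63$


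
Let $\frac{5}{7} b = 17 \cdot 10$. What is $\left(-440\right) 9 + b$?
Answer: $-3722$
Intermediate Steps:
$b = 238$ ($b = \frac{7 \cdot 17 \cdot 10}{5} = \frac{7}{5} \cdot 170 = 238$)
$\left(-440\right) 9 + b = \left(-440\right) 9 + 238 = -3960 + 238 = -3722$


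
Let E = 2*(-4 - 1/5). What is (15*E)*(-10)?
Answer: 1260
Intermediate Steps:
E = -42/5 (E = 2*(-4 - 1*1/5) = 2*(-4 - 1/5) = 2*(-21/5) = -42/5 ≈ -8.4000)
(15*E)*(-10) = (15*(-42/5))*(-10) = -126*(-10) = 1260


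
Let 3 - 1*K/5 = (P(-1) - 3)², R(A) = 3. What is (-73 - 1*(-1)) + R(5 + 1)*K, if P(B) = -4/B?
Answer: -42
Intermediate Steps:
K = 10 (K = 15 - 5*(-4/(-1) - 3)² = 15 - 5*(-4*(-1) - 3)² = 15 - 5*(4 - 3)² = 15 - 5*1² = 15 - 5*1 = 15 - 5 = 10)
(-73 - 1*(-1)) + R(5 + 1)*K = (-73 - 1*(-1)) + 3*10 = (-73 + 1) + 30 = -72 + 30 = -42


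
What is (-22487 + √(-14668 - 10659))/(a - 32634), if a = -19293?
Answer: 22487/51927 - I*√25327/51927 ≈ 0.43305 - 0.0030648*I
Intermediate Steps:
(-22487 + √(-14668 - 10659))/(a - 32634) = (-22487 + √(-14668 - 10659))/(-19293 - 32634) = (-22487 + √(-25327))/(-51927) = (-22487 + I*√25327)*(-1/51927) = 22487/51927 - I*√25327/51927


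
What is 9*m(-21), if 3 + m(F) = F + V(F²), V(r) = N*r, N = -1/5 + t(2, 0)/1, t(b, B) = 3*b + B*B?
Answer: 114021/5 ≈ 22804.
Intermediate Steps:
t(b, B) = B² + 3*b (t(b, B) = 3*b + B² = B² + 3*b)
N = 29/5 (N = -1/5 + (0² + 3*2)/1 = -1*⅕ + (0 + 6)*1 = -⅕ + 6*1 = -⅕ + 6 = 29/5 ≈ 5.8000)
V(r) = 29*r/5
m(F) = -3 + F + 29*F²/5 (m(F) = -3 + (F + 29*F²/5) = -3 + F + 29*F²/5)
9*m(-21) = 9*(-3 - 21 + (29/5)*(-21)²) = 9*(-3 - 21 + (29/5)*441) = 9*(-3 - 21 + 12789/5) = 9*(12669/5) = 114021/5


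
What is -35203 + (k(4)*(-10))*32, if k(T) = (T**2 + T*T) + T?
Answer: -46723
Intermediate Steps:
k(T) = T + 2*T**2 (k(T) = (T**2 + T**2) + T = 2*T**2 + T = T + 2*T**2)
-35203 + (k(4)*(-10))*32 = -35203 + ((4*(1 + 2*4))*(-10))*32 = -35203 + ((4*(1 + 8))*(-10))*32 = -35203 + ((4*9)*(-10))*32 = -35203 + (36*(-10))*32 = -35203 - 360*32 = -35203 - 11520 = -46723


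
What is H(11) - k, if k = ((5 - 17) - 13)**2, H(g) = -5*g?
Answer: -680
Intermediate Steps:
k = 625 (k = (-12 - 13)**2 = (-25)**2 = 625)
H(11) - k = -5*11 - 1*625 = -55 - 625 = -680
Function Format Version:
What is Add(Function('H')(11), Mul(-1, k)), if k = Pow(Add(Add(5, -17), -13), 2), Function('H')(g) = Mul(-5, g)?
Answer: -680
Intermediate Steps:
k = 625 (k = Pow(Add(-12, -13), 2) = Pow(-25, 2) = 625)
Add(Function('H')(11), Mul(-1, k)) = Add(Mul(-5, 11), Mul(-1, 625)) = Add(-55, -625) = -680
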